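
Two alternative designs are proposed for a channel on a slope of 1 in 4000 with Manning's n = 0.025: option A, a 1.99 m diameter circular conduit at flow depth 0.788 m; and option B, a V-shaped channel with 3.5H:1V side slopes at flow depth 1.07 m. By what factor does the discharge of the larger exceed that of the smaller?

3.98

Channel A: For a circular section of diameter D = 1.99 m at depth y = 0.788 m, the central angle is θ = 2 arccos(1 − 2y/D) = 2.722 rad. Then A = (D²/8)(θ − sin θ) = 1.146 m² and P = Dθ/2 = 2.709 m. Hydraulic radius R = A/P = 1.146/2.709 = 0.4231 m. Q_A = (1/0.025)·1.146·0.4231^(2/3)·√0.00025 = 0.4086 m³/s.
Channel B: For a triangular section with side slope z = 3.5: A = zy² = 3.5×1.07² = 4.007 m²; P = 2y√(1+z²) = 2×1.07×3.64 = 7.79 m. Hydraulic radius R = A/P = 4.007/7.79 = 0.5144 m. Q_B = (1/0.025)·4.007·0.5144^(2/3)·√0.00025 = 1.627 m³/s.
The larger discharge is 1.627 m³/s and the smaller is 0.4086 m³/s; the ratio is 3.98.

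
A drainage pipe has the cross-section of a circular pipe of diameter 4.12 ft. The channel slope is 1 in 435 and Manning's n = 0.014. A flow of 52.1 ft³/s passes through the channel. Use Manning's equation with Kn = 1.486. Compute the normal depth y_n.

Manning's equation rearranged: A R^(2/3) = nQ / (1.486·√S) = 0.014 × 52.1 / (1.486 × √0.002299) = 10.24.
Trying y = 3.18 ft: A R^(2/3) = 12.81 — too large.
Trying y = 2.16 ft: A R^(2/3) = 7.362 — too small.
Trying y = 2.67 ft: A R^(2/3) = 10.24 — ≈ 10.24.

y_n = 2.67 ft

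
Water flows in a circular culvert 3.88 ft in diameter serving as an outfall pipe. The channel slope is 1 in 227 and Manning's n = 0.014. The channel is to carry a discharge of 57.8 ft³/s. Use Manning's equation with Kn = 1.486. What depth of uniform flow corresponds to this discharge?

Manning's equation rearranged: A R^(2/3) = nQ / (1.486·√S) = 0.014 × 57.8 / (1.486 × √0.004405) = 8.204.
Trying y = 2.89 ft: A R^(2/3) = 10.48 — over.
Trying y = 2.41 ft: A R^(2/3) = 8.202 — close enough.

y_n = 2.41 ft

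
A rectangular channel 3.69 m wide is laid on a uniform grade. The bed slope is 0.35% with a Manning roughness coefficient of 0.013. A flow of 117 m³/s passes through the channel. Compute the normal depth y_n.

Manning's equation rearranged: A R^(2/3) = nQ / (1·√S) = 0.013 × 117 / (√0.0035) = 25.71.
At y = 6.66 m: A R^(2/3) = 31.41 — high.
At y = 4.83 m: A R^(2/3) = 21.61 — low.
At y = 5.6 m: A R^(2/3) = 25.71 — ≈ 25.71.

y_n = 5.6 m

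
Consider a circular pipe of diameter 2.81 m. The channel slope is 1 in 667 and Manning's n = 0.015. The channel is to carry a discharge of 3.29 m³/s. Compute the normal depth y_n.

Manning's equation rearranged: A R^(2/3) = nQ / (1·√S) = 0.015 × 3.29 / (√0.001499) = 1.275.
Try y = 1.23 m: A R^(2/3) = 1.944 — high.
Try y = 0.978 m: A R^(2/3) = 1.275 — close enough.

y_n = 0.978 m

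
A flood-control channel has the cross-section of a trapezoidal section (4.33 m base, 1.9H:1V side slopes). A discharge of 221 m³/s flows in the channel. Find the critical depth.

y_c = 3.89 m

At critical depth, Q² T / (g A³) = 1, i.e. A³/T = Q²/g = 221²/9.81 = 4979.
At y = 2.84 m: A³/T = 1394 — short.
At y = 4.4 m: A³/T = 8270 — over.
At y = 3.89 m: A³/T = 4959 — matches.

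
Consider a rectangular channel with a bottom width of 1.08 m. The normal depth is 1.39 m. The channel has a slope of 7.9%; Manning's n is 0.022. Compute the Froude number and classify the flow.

supercritical

Flow area A = b·y = 1.08 × 1.39 = 1.501 m². Wetted perimeter P = b + 2y = 1.08 + 2×1.39 = 3.86 m.
Hydraulic radius R = A/P = 1.501/3.86 = 0.3889 m.
V = (1/n) R^(2/3) √S = (1/0.022) × 0.3889^(2/3) × √0.079 = 6.807 m/s. Hydraulic depth D_h = A/T = 1.501/1.08 = 1.39 m.
Froude number Fr = V/√(g·D_h) = 6.807/√(9.81×1.39) = 1.84, which is greater than 1, so the flow is supercritical.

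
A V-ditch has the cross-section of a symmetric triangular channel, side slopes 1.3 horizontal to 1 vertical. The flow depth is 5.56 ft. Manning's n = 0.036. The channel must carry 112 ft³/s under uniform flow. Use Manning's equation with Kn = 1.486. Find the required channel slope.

For a triangular section with side slope z = 1.3: A = zy² = 1.3×5.56² = 40.19 ft²; P = 2y√(1+z²) = 2×5.56×1.64 = 18.24 ft.
Hydraulic radius R = A/P = 40.19/18.24 = 2.203 ft.
From Manning's equation, S = [nQ / (1.486 A R^(2/3))]² = [0.036 × 112 / (1.486 × 40.19 × 2.203^(2/3))]² = 0.00159.

S = 0.00159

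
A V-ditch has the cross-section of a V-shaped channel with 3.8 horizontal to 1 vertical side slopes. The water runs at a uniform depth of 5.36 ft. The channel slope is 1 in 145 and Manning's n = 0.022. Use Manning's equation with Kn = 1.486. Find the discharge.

For a triangular section with side slope z = 3.8: A = zy² = 3.8×5.36² = 109.2 ft²; P = 2y√(1+z²) = 2×5.36×3.929 = 42.12 ft.
Hydraulic radius R = A/P = 109.2/42.12 = 2.592 ft.
Manning's equation: Q = (1.486/n) A R^(2/3) S^(1/2) = (1.486/0.022) × 109.2 × 2.592^(2/3) × 0.006897^(1/2) = 1160 ft³/s.

Q = 1160 ft³/s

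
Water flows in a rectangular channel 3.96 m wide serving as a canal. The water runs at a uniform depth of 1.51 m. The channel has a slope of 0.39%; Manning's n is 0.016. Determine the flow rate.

Q = 21.1 m³/s

Flow area A = b·y = 3.96 × 1.51 = 5.98 m². Wetted perimeter P = b + 2y = 3.96 + 2×1.51 = 6.98 m.
Hydraulic radius R = A/P = 5.98/6.98 = 0.8567 m.
Manning's equation: Q = (1/n) A R^(2/3) S^(1/2) = (1/0.016) × 5.98 × 0.8567^(2/3) × 0.0039^(1/2) = 21.1 m³/s.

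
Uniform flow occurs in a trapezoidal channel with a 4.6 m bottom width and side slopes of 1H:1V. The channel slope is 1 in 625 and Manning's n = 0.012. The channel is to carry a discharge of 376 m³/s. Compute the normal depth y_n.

y_n = 5.59 m

Manning's equation rearranged: A R^(2/3) = nQ / (1·√S) = 0.012 × 376 / (√0.0016) = 112.8.
Trying y = 4.02 m: A R^(2/3) = 58.08 — too small.
Trying y = 6.75 m: A R^(2/3) = 167.5 — too large.
Trying y = 5.59 m: A R^(2/3) = 112.9 — close enough.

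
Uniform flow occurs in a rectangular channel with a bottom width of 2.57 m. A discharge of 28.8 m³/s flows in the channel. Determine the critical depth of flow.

For a rectangular channel, critical depth y_c = (q²/g)^(1/3) where q = Q/b = 28.8/2.57 = 11.21 m²/s.
So y_c = (11.21²/9.81)^(1/3) = 2.34 m.

y_c = 2.34 m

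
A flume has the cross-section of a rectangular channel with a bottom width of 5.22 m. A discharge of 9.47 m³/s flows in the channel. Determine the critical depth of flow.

y_c = 0.695 m

For a rectangular channel, critical depth y_c = (q²/g)^(1/3) where q = Q/b = 9.47/5.22 = 1.814 m²/s.
So y_c = (1.814²/9.81)^(1/3) = 0.695 m.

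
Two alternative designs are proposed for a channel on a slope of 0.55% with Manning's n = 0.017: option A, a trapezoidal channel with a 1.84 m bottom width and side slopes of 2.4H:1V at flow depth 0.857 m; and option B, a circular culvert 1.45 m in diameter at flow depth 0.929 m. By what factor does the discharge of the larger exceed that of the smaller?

3.52

Channel A: With bottom width b = 1.84 m and side slope z = 2.4: A = (b + zy)y = (1.84 + 2.4×0.857)×0.857 = 3.34 m²; P = b + 2y√(1+z²) = 1.84 + 2×0.857×2.6 = 6.296 m. Hydraulic radius R = A/P = 3.34/6.296 = 0.5304 m. Q_A = (1/0.017)·3.34·0.5304^(2/3)·√0.0055 = 9.546 m³/s.
Channel B: For a circular section of diameter D = 1.45 m at depth y = 0.929 m, the central angle is θ = 2 arccos(1 − 2y/D) = 3.712 rad. Then A = (D²/8)(θ − sin θ) = 1.117 m² and P = Dθ/2 = 2.691 m. Hydraulic radius R = A/P = 1.117/2.691 = 0.4152 m. Q_B = (1/0.017)·1.117·0.4152^(2/3)·√0.0055 = 2.713 m³/s.
The larger discharge is 9.546 m³/s and the smaller is 2.713 m³/s; the ratio is 3.52.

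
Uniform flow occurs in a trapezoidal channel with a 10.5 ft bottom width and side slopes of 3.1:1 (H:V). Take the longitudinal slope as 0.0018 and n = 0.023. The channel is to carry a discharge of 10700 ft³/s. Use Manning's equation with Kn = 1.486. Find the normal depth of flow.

Manning's equation rearranged: A R^(2/3) = nQ / (1.486·√S) = 0.023 × 10700 / (1.486 × √0.0018) = 3904.
At y = 19.1 ft: A R^(2/3) = 6126 — over.
At y = 13.8 ft: A R^(2/3) = 2773 — short.
At y = 15.9 ft: A R^(2/3) = 3907 — ≈ 3904.

y_n = 15.9 ft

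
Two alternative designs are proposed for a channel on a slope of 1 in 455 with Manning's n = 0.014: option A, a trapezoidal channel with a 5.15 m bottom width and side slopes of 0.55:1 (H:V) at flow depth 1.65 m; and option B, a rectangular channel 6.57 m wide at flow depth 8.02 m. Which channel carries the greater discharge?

Channel A: With bottom width b = 5.15 m and side slope z = 0.55: A = (b + zy)y = (5.15 + 0.55×1.65)×1.65 = 9.995 m²; P = b + 2y√(1+z²) = 5.15 + 2×1.65×1.141 = 8.916 m. Hydraulic radius R = A/P = 9.995/8.916 = 1.121 m. Q_A = (1/0.014)·9.995·1.121^(2/3)·√0.002198 = 36.12 m³/s.
Channel B: Flow area A = b·y = 6.57 × 8.02 = 52.69 m². Wetted perimeter P = b + 2y = 6.57 + 2×8.02 = 22.61 m. Hydraulic radius R = A/P = 52.69/22.61 = 2.33 m. Q_B = (1/0.014)·52.69·2.33^(2/3)·√0.002198 = 310.1 m³/s.
Q_A = 36.12 m³/s vs Q_B = 310.1 m³/s, so channel B carries more.

channel B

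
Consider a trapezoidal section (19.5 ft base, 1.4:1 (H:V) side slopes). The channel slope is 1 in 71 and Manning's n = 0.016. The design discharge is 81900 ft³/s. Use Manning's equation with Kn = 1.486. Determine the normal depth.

Manning's equation rearranged: A R^(2/3) = nQ / (1.486·√S) = 0.016 × 81900 / (1.486 × √0.01408) = 7430.
At y = 18.3 ft: A R^(2/3) = 3836 — too small.
At y = 31.2 ft: A R^(2/3) = 12270 — too large.
At y = 24.9 ft: A R^(2/3) = 7433 — matches.

y_n = 24.9 ft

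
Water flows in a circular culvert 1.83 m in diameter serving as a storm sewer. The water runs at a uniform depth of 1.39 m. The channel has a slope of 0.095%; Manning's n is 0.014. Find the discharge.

For a circular section of diameter D = 1.83 m at depth y = 1.39 m, the central angle is θ = 2 arccos(1 − 2y/D) = 4.233 rad. Then A = (D²/8)(θ − sin θ) = 2.144 m² and P = Dθ/2 = 3.873 m.
Hydraulic radius R = A/P = 2.144/3.873 = 0.5534 m.
Manning's equation: Q = (1/n) A R^(2/3) S^(1/2) = (1/0.014) × 2.144 × 0.5534^(2/3) × 0.00095^(1/2) = 3.18 m³/s.

Q = 3.18 m³/s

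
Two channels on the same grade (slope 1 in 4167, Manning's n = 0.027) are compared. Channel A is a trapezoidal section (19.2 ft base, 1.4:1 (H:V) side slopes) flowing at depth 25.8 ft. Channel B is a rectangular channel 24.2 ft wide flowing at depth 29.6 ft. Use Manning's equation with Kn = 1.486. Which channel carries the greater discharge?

channel A

Channel A: With bottom width b = 19.2 ft and side slope z = 1.4: A = (b + zy)y = (19.2 + 1.4×25.8)×25.8 = 1427 ft²; P = b + 2y√(1+z²) = 19.2 + 2×25.8×1.72 = 108 ft. Hydraulic radius R = A/P = 1427/108 = 13.22 ft. Q_A = (1.486/0.027)·1427·13.22^(2/3)·√0.00024 = 6803 ft³/s.
Channel B: Flow area A = b·y = 24.2 × 29.6 = 716.3 ft². Wetted perimeter P = b + 2y = 24.2 + 2×29.6 = 83.4 ft. Hydraulic radius R = A/P = 716.3/83.4 = 8.589 ft. Q_B = (1.486/0.027)·716.3·8.589^(2/3)·√0.00024 = 2561 ft³/s.
Q_A = 6803 ft³/s vs Q_B = 2561 ft³/s, so channel A carries more.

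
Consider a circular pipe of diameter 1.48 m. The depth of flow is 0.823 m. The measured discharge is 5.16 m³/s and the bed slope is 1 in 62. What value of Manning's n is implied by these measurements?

n = 0.013

For a circular section of diameter D = 1.48 m at depth y = 0.823 m, the central angle is θ = 2 arccos(1 − 2y/D) = 3.366 rad. Then A = (D²/8)(θ − sin θ) = 0.9828 m² and P = Dθ/2 = 2.491 m.
Hydraulic radius R = A/P = 0.9828/2.491 = 0.3945 m.
Rearranging Manning's equation: n = (1/Q) A R^(2/3) S^(1/2) = (1/5.16) × 0.9828 × 0.3945^(2/3) × √0.01613 = 0.013.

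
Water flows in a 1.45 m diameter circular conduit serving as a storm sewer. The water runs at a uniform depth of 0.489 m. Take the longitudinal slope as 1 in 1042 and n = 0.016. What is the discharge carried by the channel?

For a circular section of diameter D = 1.45 m at depth y = 0.489 m, the central angle is θ = 2 arccos(1 − 2y/D) = 2.478 rad. Then A = (D²/8)(θ − sin θ) = 0.4896 m² and P = Dθ/2 = 1.797 m.
Hydraulic radius R = A/P = 0.4896/1.797 = 0.2725 m.
Manning's equation: Q = (1/n) A R^(2/3) S^(1/2) = (1/0.016) × 0.4896 × 0.2725^(2/3) × 0.0009597^(1/2) = 0.398 m³/s.

Q = 0.398 m³/s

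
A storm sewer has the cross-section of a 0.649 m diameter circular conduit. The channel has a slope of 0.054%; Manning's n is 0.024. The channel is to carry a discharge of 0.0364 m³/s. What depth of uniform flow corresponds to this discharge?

y_n = 0.278 m

Manning's equation rearranged: A R^(2/3) = nQ / (1·√S) = 0.024 × 0.0364 / (√0.00054) = 0.03759.
Trying y = 0.219 m: A R^(2/3) = 0.02415 — short.
Trying y = 0.325 m: A R^(2/3) = 0.04933 — over.
Trying y = 0.278 m: A R^(2/3) = 0.03754 — ≈ 0.03759.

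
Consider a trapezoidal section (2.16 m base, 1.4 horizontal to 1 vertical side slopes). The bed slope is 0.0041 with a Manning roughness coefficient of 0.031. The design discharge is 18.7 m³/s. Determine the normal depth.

y_n = 1.86 m

Manning's equation rearranged: A R^(2/3) = nQ / (1·√S) = 0.031 × 18.7 / (√0.0041) = 9.053.
Try y = 2.25 m: A R^(2/3) = 13.54 — high.
Try y = 1.5 m: A R^(2/3) = 5.836 — low.
Try y = 1.86 m: A R^(2/3) = 9.068 — close enough.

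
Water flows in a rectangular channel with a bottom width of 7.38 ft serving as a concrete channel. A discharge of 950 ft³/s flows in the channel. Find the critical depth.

For a rectangular channel, critical depth y_c = (q²/g)^(1/3) where q = Q/b = 950/7.38 = 128.7 ft²/s.
So y_c = (128.7²/32.2)^(1/3) = 8.01 ft.

y_c = 8.01 ft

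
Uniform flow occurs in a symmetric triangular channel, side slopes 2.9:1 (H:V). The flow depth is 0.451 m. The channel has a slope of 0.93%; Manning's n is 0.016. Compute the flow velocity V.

For a triangular section with side slope z = 2.9: A = zy² = 2.9×0.451² = 0.5899 m²; P = 2y√(1+z²) = 2×0.451×3.068 = 2.767 m.
Hydraulic radius R = A/P = 0.5899/2.767 = 0.2132 m.
From Manning's equation, V = (1/n) R^(2/3) S^(1/2) = (1/0.016) × 0.2132^(2/3) × 0.0093^(1/2) = 2.15 m/s.

V = 2.15 m/s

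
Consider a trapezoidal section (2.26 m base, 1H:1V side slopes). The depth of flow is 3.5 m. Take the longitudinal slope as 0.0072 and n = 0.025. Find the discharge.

Q = 95.9 m³/s

With bottom width b = 2.26 m and side slope z = 1: A = (b + zy)y = (2.26 + 1×3.5)×3.5 = 20.16 m²; P = b + 2y√(1+z²) = 2.26 + 2×3.5×1.414 = 12.16 m.
Hydraulic radius R = A/P = 20.16/12.16 = 1.658 m.
Manning's equation: Q = (1/n) A R^(2/3) S^(1/2) = (1/0.025) × 20.16 × 1.658^(2/3) × 0.0072^(1/2) = 95.9 m³/s.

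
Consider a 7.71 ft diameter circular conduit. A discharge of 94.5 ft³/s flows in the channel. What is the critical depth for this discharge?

y_c = 2.42 ft

At critical depth, Q² T / (g A³) = 1, i.e. A³/T = Q²/g = 94.5²/32.2 = 277.3.
Trying y = 1.92 ft: A³/T = 112.2 — low.
Trying y = 2.42 ft: A³/T = 275.6 — close enough.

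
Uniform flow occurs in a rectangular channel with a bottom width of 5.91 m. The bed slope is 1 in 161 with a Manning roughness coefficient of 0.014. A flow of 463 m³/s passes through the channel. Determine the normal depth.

y_n = 8.28 m

Manning's equation rearranged: A R^(2/3) = nQ / (1·√S) = 0.014 × 463 / (√0.006211) = 82.25.
Try y = 9.74 m: A R^(2/3) = 99.34 — high.
Try y = 6.51 m: A R^(2/3) = 61.73 — low.
Try y = 8.28 m: A R^(2/3) = 82.22 — ≈ 82.25.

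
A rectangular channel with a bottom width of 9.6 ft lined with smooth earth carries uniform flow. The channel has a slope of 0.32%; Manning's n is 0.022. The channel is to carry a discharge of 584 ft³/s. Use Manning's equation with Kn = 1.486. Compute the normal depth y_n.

y_n = 7.72 ft

Manning's equation rearranged: A R^(2/3) = nQ / (1.486·√S) = 0.022 × 584 / (1.486 × √0.0032) = 152.8.
Trying y = 5.35 ft: A R^(2/3) = 95.36 — low.
Trying y = 9.12 ft: A R^(2/3) = 187.9 — high.
Trying y = 7.72 ft: A R^(2/3) = 152.8 — ≈ 152.8.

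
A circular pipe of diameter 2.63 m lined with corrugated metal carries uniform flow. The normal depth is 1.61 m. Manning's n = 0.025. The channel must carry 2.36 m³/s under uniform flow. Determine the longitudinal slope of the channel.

S = 0.00043

For a circular section of diameter D = 2.63 m at depth y = 1.61 m, the central angle is θ = 2 arccos(1 − 2y/D) = 3.594 rad. Then A = (D²/8)(θ − sin θ) = 3.486 m² and P = Dθ/2 = 4.726 m.
Hydraulic radius R = A/P = 3.486/4.726 = 0.7375 m.
From Manning's equation, S = [nQ / (1 A R^(2/3))]² = [0.025 × 2.36 / (1 × 3.486 × 0.7375^(2/3))]² = 0.00043.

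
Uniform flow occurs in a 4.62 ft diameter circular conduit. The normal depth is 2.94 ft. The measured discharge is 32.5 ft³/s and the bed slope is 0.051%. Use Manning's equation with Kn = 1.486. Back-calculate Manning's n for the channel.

For a circular section of diameter D = 4.62 ft at depth y = 2.94 ft, the central angle is θ = 2 arccos(1 − 2y/D) = 3.694 rad. Then A = (D²/8)(θ − sin θ) = 11.26 ft² and P = Dθ/2 = 8.533 ft.
Hydraulic radius R = A/P = 11.26/8.533 = 1.319 ft.
Rearranging Manning's equation: n = (1.486/Q) A R^(2/3) S^(1/2) = (1.486/32.5) × 11.26 × 1.319^(2/3) × √0.00051 = 0.014.

n = 0.014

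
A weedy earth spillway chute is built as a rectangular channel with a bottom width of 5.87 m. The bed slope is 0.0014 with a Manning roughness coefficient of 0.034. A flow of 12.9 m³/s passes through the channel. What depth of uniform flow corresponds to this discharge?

y_n = 1.84 m

Manning's equation rearranged: A R^(2/3) = nQ / (1·√S) = 0.034 × 12.9 / (√0.0014) = 11.72.
At y = 2.27 m: A R^(2/3) = 15.71 — high.
At y = 1.41 m: A R^(2/3) = 8.012 — low.
At y = 1.84 m: A R^(2/3) = 11.72 — ≈ 11.72.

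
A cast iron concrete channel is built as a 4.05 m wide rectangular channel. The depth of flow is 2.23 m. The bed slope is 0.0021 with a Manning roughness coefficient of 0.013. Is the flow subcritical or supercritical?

Flow area A = b·y = 4.05 × 2.23 = 9.031 m². Wetted perimeter P = b + 2y = 4.05 + 2×2.23 = 8.51 m.
Hydraulic radius R = A/P = 9.031/8.51 = 1.061 m.
V = (1/n) R^(2/3) √S = (1/0.013) × 1.061^(2/3) × √0.0021 = 3.668 m/s. Hydraulic depth D_h = A/T = 9.031/4.05 = 2.23 m.
Froude number Fr = V/√(g·D_h) = 3.668/√(9.81×2.23) = 0.784, which is less than 1, so the flow is subcritical.

subcritical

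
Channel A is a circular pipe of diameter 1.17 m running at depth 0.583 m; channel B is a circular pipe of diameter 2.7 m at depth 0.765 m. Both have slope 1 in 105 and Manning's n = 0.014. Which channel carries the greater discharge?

channel B

Channel A: For a circular section of diameter D = 1.17 m at depth y = 0.583 m, the central angle is θ = 2 arccos(1 − 2y/D) = 3.135 rad. Then A = (D²/8)(θ − sin θ) = 0.5352 m² and P = Dθ/2 = 1.834 m. Hydraulic radius R = A/P = 0.5352/1.834 = 0.2919 m. Q_A = (1/0.014)·0.5352·0.2919^(2/3)·√0.009524 = 1.642 m³/s.
Channel B: For a circular section of diameter D = 2.7 m at depth y = 0.765 m, the central angle is θ = 2 arccos(1 − 2y/D) = 2.245 rad. Then A = (D²/8)(θ − sin θ) = 1.334 m² and P = Dθ/2 = 3.031 m. Hydraulic radius R = A/P = 1.334/3.031 = 0.4402 m. Q_B = (1/0.014)·1.334·0.4402^(2/3)·√0.009524 = 5.382 m³/s.
Q_A = 1.642 m³/s vs Q_B = 5.382 m³/s, so channel B carries more.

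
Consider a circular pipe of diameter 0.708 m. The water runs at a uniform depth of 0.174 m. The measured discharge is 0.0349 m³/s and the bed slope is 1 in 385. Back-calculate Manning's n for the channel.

n = 0.024

For a circular section of diameter D = 0.708 m at depth y = 0.174 m, the central angle is θ = 2 arccos(1 − 2y/D) = 2.075 rad. Then A = (D²/8)(θ − sin θ) = 0.07513 m² and P = Dθ/2 = 0.7345 m.
Hydraulic radius R = A/P = 0.07513/0.7345 = 0.1023 m.
Rearranging Manning's equation: n = (1/Q) A R^(2/3) S^(1/2) = (1/0.0349) × 0.07513 × 0.1023^(2/3) × √0.002597 = 0.024.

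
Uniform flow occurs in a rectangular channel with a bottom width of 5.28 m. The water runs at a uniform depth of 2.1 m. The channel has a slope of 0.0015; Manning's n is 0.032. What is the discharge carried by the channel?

Q = 14.9 m³/s

Flow area A = b·y = 5.28 × 2.1 = 11.09 m². Wetted perimeter P = b + 2y = 5.28 + 2×2.1 = 9.48 m.
Hydraulic radius R = A/P = 11.09/9.48 = 1.17 m.
Manning's equation: Q = (1/n) A R^(2/3) S^(1/2) = (1/0.032) × 11.09 × 1.17^(2/3) × 0.0015^(1/2) = 14.9 m³/s.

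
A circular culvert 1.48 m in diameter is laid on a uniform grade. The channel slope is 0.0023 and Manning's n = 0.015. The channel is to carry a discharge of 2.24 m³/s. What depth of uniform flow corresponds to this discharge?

y_n = 0.992 m

Manning's equation rearranged: A R^(2/3) = nQ / (1·√S) = 0.015 × 2.24 / (√0.0023) = 0.7006.
Trying y = 0.781 m: A R^(2/3) = 0.4853 — short.
Trying y = 1.27 m: A R^(2/3) = 0.9199 — over.
Trying y = 0.992 m: A R^(2/3) = 0.7002 — ≈ 0.7006.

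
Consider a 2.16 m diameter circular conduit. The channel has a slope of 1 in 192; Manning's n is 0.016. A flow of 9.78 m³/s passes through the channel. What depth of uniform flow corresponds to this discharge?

Manning's equation rearranged: A R^(2/3) = nQ / (1·√S) = 0.016 × 9.78 / (√0.005208) = 2.168.
At y = 1.85 m: A R^(2/3) = 2.518 — over.
At y = 1.23 m: A R^(2/3) = 1.505 — short.
At y = 1.59 m: A R^(2/3) = 2.167 — close enough.

y_n = 1.59 m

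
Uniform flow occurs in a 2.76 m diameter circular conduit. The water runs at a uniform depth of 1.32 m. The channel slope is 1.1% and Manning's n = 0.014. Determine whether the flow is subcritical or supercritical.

For a circular section of diameter D = 2.76 m at depth y = 1.32 m, the central angle is θ = 2 arccos(1 − 2y/D) = 3.055 rad. Then A = (D²/8)(θ − sin θ) = 2.826 m² and P = Dθ/2 = 4.215 m.
Hydraulic radius R = A/P = 2.826/4.215 = 0.6704 m.
V = (1/n) R^(2/3) √S = (1/0.014) × 0.6704^(2/3) × √0.011 = 5.738 m/s. Hydraulic depth D_h = A/T = 2.826/2.757 = 1.025 m.
Froude number Fr = V/√(g·D_h) = 5.738/√(9.81×1.025) = 1.81, which is greater than 1, so the flow is supercritical.

supercritical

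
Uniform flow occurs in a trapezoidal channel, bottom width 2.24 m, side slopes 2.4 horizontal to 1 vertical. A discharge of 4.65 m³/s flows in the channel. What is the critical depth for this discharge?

y_c = 0.608 m

At critical depth, Q² T / (g A³) = 1, i.e. A³/T = Q²/g = 4.65²/9.81 = 2.204.
Trying y = 0.501 m: A³/T = 1.104 — short.
Trying y = 0.694 m: A³/T = 3.574 — over.
Trying y = 0.608 m: A³/T = 2.206 — matches.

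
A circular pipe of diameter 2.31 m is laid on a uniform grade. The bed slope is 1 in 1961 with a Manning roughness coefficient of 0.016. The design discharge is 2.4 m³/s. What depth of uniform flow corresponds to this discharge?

y_n = 1.27 m

Manning's equation rearranged: A R^(2/3) = nQ / (1·√S) = 0.016 × 2.4 / (√0.0005099) = 1.7.
Try y = 1.06 m: A R^(2/3) = 1.253 — low.
Try y = 1.55 m: A R^(2/3) = 2.299 — high.
Try y = 1.27 m: A R^(2/3) = 1.701 — close enough.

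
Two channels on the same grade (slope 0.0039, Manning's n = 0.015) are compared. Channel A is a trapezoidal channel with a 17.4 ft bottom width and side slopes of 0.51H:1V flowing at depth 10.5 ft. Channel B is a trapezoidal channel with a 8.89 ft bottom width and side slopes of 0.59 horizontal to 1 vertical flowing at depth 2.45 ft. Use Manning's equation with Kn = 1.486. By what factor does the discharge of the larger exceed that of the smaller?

21.2

Channel A: With bottom width b = 17.4 ft and side slope z = 0.51: A = (b + zy)y = (17.4 + 0.51×10.5)×10.5 = 238.9 ft²; P = b + 2y√(1+z²) = 17.4 + 2×10.5×1.123 = 40.97 ft. Hydraulic radius R = A/P = 238.9/40.97 = 5.831 ft. Q_A = (1.486/0.015)·238.9·5.831^(2/3)·√0.0039 = 4789 ft³/s.
Channel B: With bottom width b = 8.89 ft and side slope z = 0.59: A = (b + zy)y = (8.89 + 0.59×2.45)×2.45 = 25.32 ft²; P = b + 2y√(1+z²) = 8.89 + 2×2.45×1.161 = 14.58 ft. Hydraulic radius R = A/P = 25.32/14.58 = 1.737 ft. Q_B = (1.486/0.015)·25.32·1.737^(2/3)·√0.0039 = 226.4 ft³/s.
The larger discharge is 4789 ft³/s and the smaller is 226.4 ft³/s; the ratio is 21.2.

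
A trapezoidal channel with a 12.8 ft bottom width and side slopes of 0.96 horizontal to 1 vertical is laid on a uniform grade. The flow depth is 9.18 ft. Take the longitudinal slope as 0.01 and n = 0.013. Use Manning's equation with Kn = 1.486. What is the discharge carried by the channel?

With bottom width b = 12.8 ft and side slope z = 0.96: A = (b + zy)y = (12.8 + 0.96×9.18)×9.18 = 198.4 ft²; P = b + 2y√(1+z²) = 12.8 + 2×9.18×1.386 = 38.25 ft.
Hydraulic radius R = A/P = 198.4/38.25 = 5.187 ft.
Manning's equation: Q = (1.486/n) A R^(2/3) S^(1/2) = (1.486/0.013) × 198.4 × 5.187^(2/3) × 0.01^(1/2) = 6800 ft³/s.

Q = 6800 ft³/s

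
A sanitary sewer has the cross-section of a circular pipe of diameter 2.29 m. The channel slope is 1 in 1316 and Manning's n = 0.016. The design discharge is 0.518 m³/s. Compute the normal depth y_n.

y_n = 0.503 m

Manning's equation rearranged: A R^(2/3) = nQ / (1·√S) = 0.016 × 0.518 / (√0.0007599) = 0.3007.
Try y = 0.447 m: A R^(2/3) = 0.2367 — too small.
Try y = 0.503 m: A R^(2/3) = 0.3004 — close enough.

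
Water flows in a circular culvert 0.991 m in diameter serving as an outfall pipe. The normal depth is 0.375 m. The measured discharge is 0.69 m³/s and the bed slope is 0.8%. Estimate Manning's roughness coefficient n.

For a circular section of diameter D = 0.991 m at depth y = 0.375 m, the central angle is θ = 2 arccos(1 − 2y/D) = 2.65 rad. Then A = (D²/8)(θ − sin θ) = 0.2674 m² and P = Dθ/2 = 1.313 m.
Hydraulic radius R = A/P = 0.2674/1.313 = 0.2036 m.
Rearranging Manning's equation: n = (1/Q) A R^(2/3) S^(1/2) = (1/0.69) × 0.2674 × 0.2036^(2/3) × √0.008 = 0.012.

n = 0.012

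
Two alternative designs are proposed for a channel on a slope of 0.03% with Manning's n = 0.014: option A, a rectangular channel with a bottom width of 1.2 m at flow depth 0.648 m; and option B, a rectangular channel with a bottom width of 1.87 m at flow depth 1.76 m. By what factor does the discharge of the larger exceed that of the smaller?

6.63

Channel A: Flow area A = b·y = 1.2 × 0.648 = 0.7776 m². Wetted perimeter P = b + 2y = 1.2 + 2×0.648 = 2.496 m. Hydraulic radius R = A/P = 0.7776/2.496 = 0.3115 m. Q_A = (1/0.014)·0.7776·0.3115^(2/3)·√0.0003 = 0.4421 m³/s.
Channel B: Flow area A = b·y = 1.87 × 1.76 = 3.291 m². Wetted perimeter P = b + 2y = 1.87 + 2×1.76 = 5.39 m. Hydraulic radius R = A/P = 3.291/5.39 = 0.6106 m. Q_B = (1/0.014)·3.291·0.6106^(2/3)·√0.0003 = 2.931 m³/s.
The larger discharge is 2.931 m³/s and the smaller is 0.4421 m³/s; the ratio is 6.63.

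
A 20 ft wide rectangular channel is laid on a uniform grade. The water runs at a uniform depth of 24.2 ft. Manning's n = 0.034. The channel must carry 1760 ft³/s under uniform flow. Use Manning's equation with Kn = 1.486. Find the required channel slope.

Flow area A = b·y = 20 × 24.2 = 484 ft². Wetted perimeter P = b + 2y = 20 + 2×24.2 = 68.4 ft.
Hydraulic radius R = A/P = 484/68.4 = 7.076 ft.
From Manning's equation, S = [nQ / (1.486 A R^(2/3))]² = [0.034 × 1760 / (1.486 × 484 × 7.076^(2/3))]² = 0.00051.

S = 0.00051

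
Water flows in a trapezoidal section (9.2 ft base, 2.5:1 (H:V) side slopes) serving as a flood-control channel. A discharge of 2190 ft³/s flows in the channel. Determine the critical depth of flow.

At critical depth, Q² T / (g A³) = 1, i.e. A³/T = Q²/g = 2190²/32.2 = 148900.
At y = 5.39 ft: A³/T = 50500 — too small.
At y = 7.93 ft: A³/T = 249600 — too large.
At y = 7.01 ft: A³/T = 148600 — ≈ 148900.

y_c = 7.01 ft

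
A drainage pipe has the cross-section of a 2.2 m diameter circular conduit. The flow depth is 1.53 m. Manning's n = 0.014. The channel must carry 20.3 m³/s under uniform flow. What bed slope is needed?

For a circular section of diameter D = 2.2 m at depth y = 1.53 m, the central angle is θ = 2 arccos(1 − 2y/D) = 3.945 rad. Then A = (D²/8)(θ − sin θ) = 2.822 m² and P = Dθ/2 = 4.339 m.
Hydraulic radius R = A/P = 2.822/4.339 = 0.6503 m.
From Manning's equation, S = [nQ / (1 A R^(2/3))]² = [0.014 × 20.3 / (1 × 2.822 × 0.6503^(2/3))]² = 0.018.

S = 0.018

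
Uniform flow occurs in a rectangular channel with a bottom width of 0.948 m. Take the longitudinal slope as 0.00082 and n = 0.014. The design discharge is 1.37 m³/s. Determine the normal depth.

Manning's equation rearranged: A R^(2/3) = nQ / (1·√S) = 0.014 × 1.37 / (√0.00082) = 0.6698.
At y = 1.18 m: A R^(2/3) = 0.543 — low.
At y = 1.58 m: A R^(2/3) = 0.7645 — high.
At y = 1.41 m: A R^(2/3) = 0.6698 — close enough.

y_n = 1.41 m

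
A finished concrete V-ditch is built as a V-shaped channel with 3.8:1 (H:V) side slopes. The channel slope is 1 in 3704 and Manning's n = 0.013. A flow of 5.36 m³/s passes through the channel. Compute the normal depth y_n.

Manning's equation rearranged: A R^(2/3) = nQ / (1·√S) = 0.013 × 5.36 / (√0.00027) = 4.241.
Try y = 1.4 m: A R^(2/3) = 5.742 — over.
Try y = 1.25 m: A R^(2/3) = 4.245 — ≈ 4.241.

y_n = 1.25 m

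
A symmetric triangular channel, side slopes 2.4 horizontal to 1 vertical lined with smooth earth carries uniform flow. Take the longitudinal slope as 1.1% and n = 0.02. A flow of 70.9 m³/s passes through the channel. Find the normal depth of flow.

Manning's equation rearranged: A R^(2/3) = nQ / (1·√S) = 0.02 × 70.9 / (√0.011) = 13.52.
Trying y = 1.74 m: A R^(2/3) = 6.278 — low.
Trying y = 2.87 m: A R^(2/3) = 23.84 — high.
Trying y = 2.32 m: A R^(2/3) = 13.52 — close enough.

y_n = 2.32 m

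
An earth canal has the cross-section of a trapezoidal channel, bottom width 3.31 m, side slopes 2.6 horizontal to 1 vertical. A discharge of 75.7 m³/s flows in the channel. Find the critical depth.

At critical depth, Q² T / (g A³) = 1, i.e. A³/T = Q²/g = 75.7²/9.81 = 584.1.
At y = 1.9 m: A³/T = 292 — too small.
At y = 2.87 m: A³/T = 1621 — too large.
At y = 2.25 m: A³/T = 583.2 — ≈ 584.1.

y_c = 2.25 m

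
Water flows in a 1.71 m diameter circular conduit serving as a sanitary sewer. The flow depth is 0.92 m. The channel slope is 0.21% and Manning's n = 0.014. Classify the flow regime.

For a circular section of diameter D = 1.71 m at depth y = 0.92 m, the central angle is θ = 2 arccos(1 − 2y/D) = 3.294 rad. Then A = (D²/8)(θ − sin θ) = 1.259 m² and P = Dθ/2 = 2.816 m.
Hydraulic radius R = A/P = 1.259/2.816 = 0.4472 m.
V = (1/n) R^(2/3) √S = (1/0.014) × 0.4472^(2/3) × √0.0021 = 1.914 m/s. Hydraulic depth D_h = A/T = 1.259/1.705 = 0.7386 m.
Froude number Fr = V/√(g·D_h) = 1.914/√(9.81×0.7386) = 0.711, which is less than 1, so the flow is subcritical.

subcritical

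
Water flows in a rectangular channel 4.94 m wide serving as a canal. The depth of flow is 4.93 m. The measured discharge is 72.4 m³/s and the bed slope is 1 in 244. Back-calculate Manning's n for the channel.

n = 0.03

Flow area A = b·y = 4.94 × 4.93 = 24.35 m². Wetted perimeter P = b + 2y = 4.94 + 2×4.93 = 14.8 m.
Hydraulic radius R = A/P = 24.35/14.8 = 1.646 m.
Rearranging Manning's equation: n = (1/Q) A R^(2/3) S^(1/2) = (1/72.4) × 24.35 × 1.646^(2/3) × √0.004098 = 0.03.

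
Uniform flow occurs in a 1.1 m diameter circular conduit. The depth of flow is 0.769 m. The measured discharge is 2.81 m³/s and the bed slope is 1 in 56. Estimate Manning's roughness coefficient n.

For a circular section of diameter D = 1.1 m at depth y = 0.769 m, the central angle is θ = 2 arccos(1 − 2y/D) = 3.961 rad. Then A = (D²/8)(θ − sin θ) = 0.7095 m² and P = Dθ/2 = 2.178 m.
Hydraulic radius R = A/P = 0.7095/2.178 = 0.3257 m.
Rearranging Manning's equation: n = (1/Q) A R^(2/3) S^(1/2) = (1/2.81) × 0.7095 × 0.3257^(2/3) × √0.01786 = 0.016.

n = 0.016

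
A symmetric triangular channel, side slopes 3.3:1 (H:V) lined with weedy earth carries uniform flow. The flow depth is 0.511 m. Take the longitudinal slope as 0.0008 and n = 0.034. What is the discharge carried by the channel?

Q = 0.28 m³/s

For a triangular section with side slope z = 3.3: A = zy² = 3.3×0.511² = 0.8617 m²; P = 2y√(1+z²) = 2×0.511×3.448 = 3.524 m.
Hydraulic radius R = A/P = 0.8617/3.524 = 0.2445 m.
Manning's equation: Q = (1/n) A R^(2/3) S^(1/2) = (1/0.034) × 0.8617 × 0.2445^(2/3) × 0.0008^(1/2) = 0.28 m³/s.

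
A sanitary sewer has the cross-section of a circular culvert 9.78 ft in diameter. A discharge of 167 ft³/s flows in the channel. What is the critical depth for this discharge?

y_c = 3.03 ft

At critical depth, Q² T / (g A³) = 1, i.e. A³/T = Q²/g = 167²/32.2 = 866.1.
Trying y = 2.51 ft: A³/T = 414.3 — short.
Trying y = 3.49 ft: A³/T = 1486 — over.
Trying y = 3.03 ft: A³/T = 860.7 — matches.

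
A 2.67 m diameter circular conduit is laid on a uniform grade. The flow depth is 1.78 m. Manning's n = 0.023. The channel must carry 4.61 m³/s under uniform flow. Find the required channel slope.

S = 0.001

For a circular section of diameter D = 2.67 m at depth y = 1.78 m, the central angle is θ = 2 arccos(1 − 2y/D) = 3.821 rad. Then A = (D²/8)(θ − sin θ) = 3.965 m² and P = Dθ/2 = 5.101 m.
Hydraulic radius R = A/P = 3.965/5.101 = 0.7773 m.
From Manning's equation, S = [nQ / (1 A R^(2/3))]² = [0.023 × 4.61 / (1 × 3.965 × 0.7773^(2/3))]² = 0.001.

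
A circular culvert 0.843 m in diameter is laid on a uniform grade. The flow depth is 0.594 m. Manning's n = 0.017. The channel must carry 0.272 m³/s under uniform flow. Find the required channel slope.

S = 0.000767

For a circular section of diameter D = 0.843 m at depth y = 0.594 m, the central angle is θ = 2 arccos(1 − 2y/D) = 3.985 rad. Then A = (D²/8)(θ − sin θ) = 0.4203 m² and P = Dθ/2 = 1.68 m.
Hydraulic radius R = A/P = 0.4203/1.68 = 0.2502 m.
From Manning's equation, S = [nQ / (1 A R^(2/3))]² = [0.017 × 0.272 / (1 × 0.4203 × 0.2502^(2/3))]² = 0.000767.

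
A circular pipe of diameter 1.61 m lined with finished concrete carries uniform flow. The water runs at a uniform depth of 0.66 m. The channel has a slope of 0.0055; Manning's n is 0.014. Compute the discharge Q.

Q = 2.07 m³/s

For a circular section of diameter D = 1.61 m at depth y = 0.66 m, the central angle is θ = 2 arccos(1 − 2y/D) = 2.779 rad. Then A = (D²/8)(θ − sin θ) = 0.7857 m² and P = Dθ/2 = 2.237 m.
Hydraulic radius R = A/P = 0.7857/2.237 = 0.3512 m.
Manning's equation: Q = (1/n) A R^(2/3) S^(1/2) = (1/0.014) × 0.7857 × 0.3512^(2/3) × 0.0055^(1/2) = 2.07 m³/s.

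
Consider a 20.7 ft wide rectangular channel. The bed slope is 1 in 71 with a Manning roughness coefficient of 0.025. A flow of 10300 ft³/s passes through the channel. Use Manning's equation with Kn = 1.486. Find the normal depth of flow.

Manning's equation rearranged: A R^(2/3) = nQ / (1.486·√S) = 0.025 × 10300 / (1.486 × √0.01408) = 1460.
At y = 22.1 ft: A R^(2/3) = 1682 — over.
At y = 16.2 ft: A R^(2/3) = 1146 — short.
At y = 19.7 ft: A R^(2/3) = 1462 — ≈ 1460.

y_n = 19.7 ft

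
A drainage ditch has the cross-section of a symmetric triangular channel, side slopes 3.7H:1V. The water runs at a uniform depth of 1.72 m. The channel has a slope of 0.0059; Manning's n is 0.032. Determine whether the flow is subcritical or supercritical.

For a triangular section with side slope z = 3.7: A = zy² = 3.7×1.72² = 10.95 m²; P = 2y√(1+z²) = 2×1.72×3.833 = 13.18 m.
Hydraulic radius R = A/P = 10.95/13.18 = 0.8302 m.
V = (1/n) R^(2/3) √S = (1/0.032) × 0.8302^(2/3) × √0.0059 = 2.12 m/s. Hydraulic depth D_h = A/T = 10.95/12.73 = 0.86 m.
Froude number Fr = V/√(g·D_h) = 2.12/√(9.81×0.86) = 0.73, which is less than 1, so the flow is subcritical.

subcritical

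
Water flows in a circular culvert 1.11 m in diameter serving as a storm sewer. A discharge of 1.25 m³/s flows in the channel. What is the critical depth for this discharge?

At critical depth, Q² T / (g A³) = 1, i.e. A³/T = Q²/g = 1.25²/9.81 = 0.1593.
Try y = 0.46 m: A³/T = 0.04974 — too small.
Try y = 0.791 m: A³/T = 0.3996 — too large.
Try y = 0.624 m: A³/T = 0.1597 — matches.

y_c = 0.624 m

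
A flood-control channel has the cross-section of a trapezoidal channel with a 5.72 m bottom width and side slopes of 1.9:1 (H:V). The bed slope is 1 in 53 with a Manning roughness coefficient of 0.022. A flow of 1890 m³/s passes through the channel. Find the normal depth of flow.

y_n = 6.83 m

Manning's equation rearranged: A R^(2/3) = nQ / (1·√S) = 0.022 × 1890 / (√0.01887) = 302.7.
At y = 8.41 m: A R^(2/3) = 487.2 — over.
At y = 6.83 m: A R^(2/3) = 302.4 — close enough.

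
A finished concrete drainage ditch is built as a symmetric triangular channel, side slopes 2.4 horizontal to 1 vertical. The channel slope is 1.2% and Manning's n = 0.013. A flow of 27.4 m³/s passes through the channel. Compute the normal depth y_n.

Manning's equation rearranged: A R^(2/3) = nQ / (1·√S) = 0.013 × 27.4 / (√0.012) = 3.252.
Trying y = 1.06 m: A R^(2/3) = 1.674 — low.
Trying y = 1.49 m: A R^(2/3) = 4.151 — high.
Trying y = 1.36 m: A R^(2/3) = 3.254 — close enough.

y_n = 1.36 m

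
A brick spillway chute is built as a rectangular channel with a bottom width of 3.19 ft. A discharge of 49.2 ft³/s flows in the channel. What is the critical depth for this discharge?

For a rectangular channel, critical depth y_c = (q²/g)^(1/3) where q = Q/b = 49.2/3.19 = 15.42 ft²/s.
So y_c = (15.42²/32.2)^(1/3) = 1.95 ft.

y_c = 1.95 ft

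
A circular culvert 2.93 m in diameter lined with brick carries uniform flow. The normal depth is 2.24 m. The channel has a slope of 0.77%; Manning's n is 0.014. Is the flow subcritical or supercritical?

supercritical

For a circular section of diameter D = 2.93 m at depth y = 2.24 m, the central angle is θ = 2 arccos(1 − 2y/D) = 4.256 rad. Then A = (D²/8)(θ − sin θ) = 5.531 m² and P = Dθ/2 = 6.236 m.
Hydraulic radius R = A/P = 5.531/6.236 = 0.887 m.
V = (1/n) R^(2/3) √S = (1/0.014) × 0.887^(2/3) × √0.0077 = 5.786 m/s. Hydraulic depth D_h = A/T = 5.531/2.486 = 2.225 m.
Froude number Fr = V/√(g·D_h) = 5.786/√(9.81×2.225) = 1.24, which is greater than 1, so the flow is supercritical.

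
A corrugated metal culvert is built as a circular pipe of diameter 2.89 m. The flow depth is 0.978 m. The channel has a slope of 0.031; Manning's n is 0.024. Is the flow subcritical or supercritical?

supercritical

For a circular section of diameter D = 2.89 m at depth y = 0.978 m, the central angle is θ = 2 arccos(1 − 2y/D) = 2.483 rad. Then A = (D²/8)(θ − sin θ) = 1.954 m² and P = Dθ/2 = 3.589 m.
Hydraulic radius R = A/P = 1.954/3.589 = 0.5445 m.
V = (1/n) R^(2/3) √S = (1/0.024) × 0.5445^(2/3) × √0.031 = 4.892 m/s. Hydraulic depth D_h = A/T = 1.954/2.735 = 0.7145 m.
Froude number Fr = V/√(g·D_h) = 4.892/√(9.81×0.7145) = 1.85, which is greater than 1, so the flow is supercritical.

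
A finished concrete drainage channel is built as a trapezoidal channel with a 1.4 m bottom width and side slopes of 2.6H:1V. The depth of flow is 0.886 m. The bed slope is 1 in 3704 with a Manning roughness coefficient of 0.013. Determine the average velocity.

With bottom width b = 1.4 m and side slope z = 2.6: A = (b + zy)y = (1.4 + 2.6×0.886)×0.886 = 3.281 m²; P = b + 2y√(1+z²) = 1.4 + 2×0.886×2.786 = 6.336 m.
Hydraulic radius R = A/P = 3.281/6.336 = 0.5179 m.
From Manning's equation, V = (1/n) R^(2/3) S^(1/2) = (1/0.013) × 0.5179^(2/3) × 0.00027^(1/2) = 0.815 m/s.

V = 0.815 m/s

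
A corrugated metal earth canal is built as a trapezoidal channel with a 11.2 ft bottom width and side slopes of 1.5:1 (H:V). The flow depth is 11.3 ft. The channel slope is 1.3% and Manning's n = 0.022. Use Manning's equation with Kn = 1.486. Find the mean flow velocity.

V = 25.8 ft/s

With bottom width b = 11.2 ft and side slope z = 1.5: A = (b + zy)y = (11.2 + 1.5×11.3)×11.3 = 318.1 ft²; P = b + 2y√(1+z²) = 11.2 + 2×11.3×1.803 = 51.94 ft.
Hydraulic radius R = A/P = 318.1/51.94 = 6.124 ft.
From Manning's equation, V = (1.486/n) R^(2/3) S^(1/2) = (1.486/0.022) × 6.124^(2/3) × 0.013^(1/2) = 25.8 ft/s.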